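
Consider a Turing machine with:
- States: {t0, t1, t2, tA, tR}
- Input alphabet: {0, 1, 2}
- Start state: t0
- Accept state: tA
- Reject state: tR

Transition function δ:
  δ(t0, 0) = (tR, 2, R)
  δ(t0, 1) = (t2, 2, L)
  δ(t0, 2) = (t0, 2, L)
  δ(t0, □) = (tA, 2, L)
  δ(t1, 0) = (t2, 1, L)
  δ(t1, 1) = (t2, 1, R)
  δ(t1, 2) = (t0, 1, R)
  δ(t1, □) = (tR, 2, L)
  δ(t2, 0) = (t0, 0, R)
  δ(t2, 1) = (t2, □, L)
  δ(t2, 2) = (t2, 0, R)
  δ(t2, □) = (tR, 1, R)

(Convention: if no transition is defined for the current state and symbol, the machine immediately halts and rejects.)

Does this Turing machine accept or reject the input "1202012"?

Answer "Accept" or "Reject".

Execution trace:
Initial: [t0]1202012
Step 1: δ(t0, 1) = (t2, 2, L) → [t2]□2202012
Step 2: δ(t2, □) = (tR, 1, R) → 1[tR]2202012

The machine reaches the reject state tR and halts.

Answer: Reject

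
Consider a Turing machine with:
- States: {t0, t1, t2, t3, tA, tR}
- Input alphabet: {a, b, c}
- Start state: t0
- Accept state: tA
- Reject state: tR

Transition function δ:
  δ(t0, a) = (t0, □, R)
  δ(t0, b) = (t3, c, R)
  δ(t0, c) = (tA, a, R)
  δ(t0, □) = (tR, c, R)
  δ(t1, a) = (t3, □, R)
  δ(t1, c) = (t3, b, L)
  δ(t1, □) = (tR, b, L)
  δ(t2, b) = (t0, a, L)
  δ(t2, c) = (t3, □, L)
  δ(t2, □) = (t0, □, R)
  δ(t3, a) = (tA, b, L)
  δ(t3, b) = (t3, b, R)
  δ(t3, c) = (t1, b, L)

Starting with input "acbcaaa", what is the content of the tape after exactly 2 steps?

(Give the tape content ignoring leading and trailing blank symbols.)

Execution trace:
Initial: [t0]acbcaaa
Step 1: δ(t0, a) = (t0, □, R) → □[t0]cbcaaa
Step 2: δ(t0, c) = (tA, a, R) → □a[tA]bcaaa

The machine reaches the accept state tA and halts.

After 2 steps, the tape (ignoring leading/trailing blanks) is: abcaaa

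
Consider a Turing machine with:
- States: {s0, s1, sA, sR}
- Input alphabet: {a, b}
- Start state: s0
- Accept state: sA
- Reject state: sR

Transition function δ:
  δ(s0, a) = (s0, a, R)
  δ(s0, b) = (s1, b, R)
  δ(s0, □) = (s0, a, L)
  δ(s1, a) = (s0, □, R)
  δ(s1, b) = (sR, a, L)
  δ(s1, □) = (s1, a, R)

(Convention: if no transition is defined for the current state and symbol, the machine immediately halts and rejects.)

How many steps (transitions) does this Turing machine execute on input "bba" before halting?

Execution trace:
Initial: [s0]bba
Step 1: δ(s0, b) = (s1, b, R) → b[s1]ba
Step 2: δ(s1, b) = (sR, a, L) → [sR]baa

The machine reaches the reject state sR and halts.

The machine executed 2 steps before halting.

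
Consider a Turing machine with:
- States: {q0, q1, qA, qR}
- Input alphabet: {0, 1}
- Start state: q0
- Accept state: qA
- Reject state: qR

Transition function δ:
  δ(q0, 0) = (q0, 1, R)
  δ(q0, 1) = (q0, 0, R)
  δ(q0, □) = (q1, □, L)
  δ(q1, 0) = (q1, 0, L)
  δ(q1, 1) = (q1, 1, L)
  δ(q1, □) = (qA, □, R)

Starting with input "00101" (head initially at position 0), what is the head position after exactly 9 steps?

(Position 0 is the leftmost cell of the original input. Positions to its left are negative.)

Execution trace (head position shown):
Step 0: [q0]00101  (head at position 0)
Step 1: move right → 1[q0]0101  (head at position 1)
Step 2: move right → 11[q0]101  (head at position 2)
Step 3: move right → 110[q0]01  (head at position 3)
Step 4: move right → 1101[q0]1  (head at position 4)
Step 5: move right → 11010[q0]□  (head at position 5)
Step 6: move left → 1101[q1]0□  (head at position 4)
Step 7: move left → 110[q1]10□  (head at position 3)
Step 8: move left → 11[q1]010□  (head at position 2)
Step 9: move left → 1[q1]1010□  (head at position 1)

After 9 steps, the head is at position 1.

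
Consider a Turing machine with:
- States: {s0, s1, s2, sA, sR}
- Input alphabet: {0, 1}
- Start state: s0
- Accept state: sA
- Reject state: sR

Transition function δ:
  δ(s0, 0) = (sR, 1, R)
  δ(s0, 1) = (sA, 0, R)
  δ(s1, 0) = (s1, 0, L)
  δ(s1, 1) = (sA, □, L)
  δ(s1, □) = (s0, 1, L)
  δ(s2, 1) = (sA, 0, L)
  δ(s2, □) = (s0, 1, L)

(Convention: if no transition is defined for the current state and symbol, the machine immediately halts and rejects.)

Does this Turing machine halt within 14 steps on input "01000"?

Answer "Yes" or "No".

Execution trace:
Initial: [s0]01000
Step 1: δ(s0, 0) = (sR, 1, R) → 1[sR]1000

The machine reaches the reject state sR and halts.
The machine halted after 1 step (within the 14-step bound).

Answer: Yes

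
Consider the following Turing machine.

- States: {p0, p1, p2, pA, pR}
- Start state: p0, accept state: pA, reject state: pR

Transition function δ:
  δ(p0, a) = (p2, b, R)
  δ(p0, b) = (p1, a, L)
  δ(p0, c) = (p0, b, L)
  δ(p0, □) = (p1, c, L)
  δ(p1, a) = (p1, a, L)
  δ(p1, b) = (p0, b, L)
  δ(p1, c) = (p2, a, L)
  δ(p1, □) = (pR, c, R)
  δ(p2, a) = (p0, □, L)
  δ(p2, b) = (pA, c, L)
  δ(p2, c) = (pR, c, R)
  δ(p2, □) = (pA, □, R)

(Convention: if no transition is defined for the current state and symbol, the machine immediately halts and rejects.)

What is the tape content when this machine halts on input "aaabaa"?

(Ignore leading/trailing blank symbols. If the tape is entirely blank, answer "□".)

Execution trace:
Initial: [p0]aaabaa
Step 1: δ(p0, a) = (p2, b, R) → b[p2]aabaa
Step 2: δ(p2, a) = (p0, □, L) → [p0]b□abaa
Step 3: δ(p0, b) = (p1, a, L) → [p1]□a□abaa
Step 4: δ(p1, □) = (pR, c, R) → c[pR]a□abaa

The machine reaches the reject state pR and halts.

Final tape (ignoring leading/trailing blanks): ca□abaa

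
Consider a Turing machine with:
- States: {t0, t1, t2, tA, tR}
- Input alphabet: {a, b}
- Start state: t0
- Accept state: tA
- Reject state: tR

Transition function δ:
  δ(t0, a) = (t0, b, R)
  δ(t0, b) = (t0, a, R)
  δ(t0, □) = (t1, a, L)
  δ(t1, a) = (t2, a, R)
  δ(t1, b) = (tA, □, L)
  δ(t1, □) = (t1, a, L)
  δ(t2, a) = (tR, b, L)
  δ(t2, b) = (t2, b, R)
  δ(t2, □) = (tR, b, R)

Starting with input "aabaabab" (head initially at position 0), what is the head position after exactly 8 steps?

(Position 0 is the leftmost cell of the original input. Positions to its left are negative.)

Execution trace (head position shown):
Step 0: [t0]aabaabab  (head at position 0)
Step 1: move right → b[t0]abaabab  (head at position 1)
Step 2: move right → bb[t0]baabab  (head at position 2)
Step 3: move right → bba[t0]aabab  (head at position 3)
Step 4: move right → bbab[t0]abab  (head at position 4)
Step 5: move right → bbabb[t0]bab  (head at position 5)
Step 6: move right → bbabba[t0]ab  (head at position 6)
Step 7: move right → bbabbab[t0]b  (head at position 7)
Step 8: move right → bbabbaba[t0]□  (head at position 8)

After 8 steps, the head is at position 8.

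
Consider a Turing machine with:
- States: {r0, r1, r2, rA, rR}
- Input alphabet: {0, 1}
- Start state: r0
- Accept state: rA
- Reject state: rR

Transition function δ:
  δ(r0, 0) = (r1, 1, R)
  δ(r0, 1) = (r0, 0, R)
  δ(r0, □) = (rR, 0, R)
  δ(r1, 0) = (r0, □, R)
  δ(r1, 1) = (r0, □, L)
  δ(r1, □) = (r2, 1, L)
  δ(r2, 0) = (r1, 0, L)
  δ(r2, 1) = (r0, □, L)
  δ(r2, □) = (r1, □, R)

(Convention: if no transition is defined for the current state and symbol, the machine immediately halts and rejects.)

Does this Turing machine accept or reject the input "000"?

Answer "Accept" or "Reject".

Execution trace:
Initial: [r0]000
Step 1: δ(r0, 0) = (r1, 1, R) → 1[r1]00
Step 2: δ(r1, 0) = (r0, □, R) → 1□[r0]0
Step 3: δ(r0, 0) = (r1, 1, R) → 1□1[r1]□
Step 4: δ(r1, □) = (r2, 1, L) → 1□[r2]11
Step 5: δ(r2, 1) = (r0, □, L) → 1[r0]□□1
Step 6: δ(r0, □) = (rR, 0, R) → 10[rR]□1

The machine reaches the reject state rR and halts.

Answer: Reject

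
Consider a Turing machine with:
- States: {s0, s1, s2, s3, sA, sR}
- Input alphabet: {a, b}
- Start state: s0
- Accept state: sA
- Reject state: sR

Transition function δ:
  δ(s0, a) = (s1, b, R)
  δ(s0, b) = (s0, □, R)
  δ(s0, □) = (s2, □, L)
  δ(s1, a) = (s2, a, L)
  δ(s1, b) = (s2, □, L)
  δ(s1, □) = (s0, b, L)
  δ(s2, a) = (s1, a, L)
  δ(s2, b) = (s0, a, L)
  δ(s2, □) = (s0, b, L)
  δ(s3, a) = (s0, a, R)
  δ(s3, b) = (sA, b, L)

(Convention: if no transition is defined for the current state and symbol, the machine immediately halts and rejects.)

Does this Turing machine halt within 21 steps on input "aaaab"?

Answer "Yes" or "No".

Execution trace:
Initial: [s0]aaaab
Step 1: δ(s0, a) = (s1, b, R) → b[s1]aaab
Step 2: δ(s1, a) = (s2, a, L) → [s2]baaab
Step 3: δ(s2, b) = (s0, a, L) → [s0]□aaaab
Step 4: δ(s0, □) = (s2, □, L) → [s2]□□aaaab
Step 5: δ(s2, □) = (s0, b, L) → [s0]□b□aaaab
Step 6: δ(s0, □) = (s2, □, L) → [s2]□□b□aaaab
Step 7: δ(s2, □) = (s0, b, L) → [s0]□b□b□aaaab
Step 8: δ(s0, □) = (s2, □, L) → [s2]□□b□b□aaaab
Step 9: δ(s2, □) = (s0, b, L) → [s0]□b□b□b□aaaab
Step 10: δ(s0, □) = (s2, □, L) → [s2]□□b□b□b□aaaab
Step 11: δ(s2, □) = (s0, b, L) → [s0]□b□b□b□b□aaaab
Step 12: δ(s0, □) = (s2, □, L) → [s2]□□b□b□b□b□aaaab
Step 13: δ(s2, □) = (s0, b, L) → [s0]□b□b□b□b□b□aaaab
Step 14: δ(s0, □) = (s2, □, L) → [s2]□□b□b□b□b□b□aaaab
Step 15: δ(s2, □) = (s0, b, L) → [s0]□b□b□b□b□b□b□aaaab
Step 16: δ(s0, □) = (s2, □, L) → [s2]□□b□b□b□b□b□b□aaaab
Step 17: δ(s2, □) = (s0, b, L) → [s0]□b□b□b□b□b□b□b□aaaab
Step 18: δ(s0, □) = (s2, □, L) → [s2]□□b□b□b□b□b□b□b□aaaab
Step 19: δ(s2, □) = (s0, b, L) → [s0]□b□b□b□b□b□b□b□b□aaaab
Step 20: δ(s0, □) = (s2, □, L) → [s2]□□b□b□b□b□b□b□b□b□aaaab
Step 21: δ(s2, □) = (s0, b, L) → [s0]□b□b□b□b□b□b□b□b□b□aaaab

The machine has not reached a halting state after 21 steps.
The machine did not halt within the 21-step bound.

Answer: No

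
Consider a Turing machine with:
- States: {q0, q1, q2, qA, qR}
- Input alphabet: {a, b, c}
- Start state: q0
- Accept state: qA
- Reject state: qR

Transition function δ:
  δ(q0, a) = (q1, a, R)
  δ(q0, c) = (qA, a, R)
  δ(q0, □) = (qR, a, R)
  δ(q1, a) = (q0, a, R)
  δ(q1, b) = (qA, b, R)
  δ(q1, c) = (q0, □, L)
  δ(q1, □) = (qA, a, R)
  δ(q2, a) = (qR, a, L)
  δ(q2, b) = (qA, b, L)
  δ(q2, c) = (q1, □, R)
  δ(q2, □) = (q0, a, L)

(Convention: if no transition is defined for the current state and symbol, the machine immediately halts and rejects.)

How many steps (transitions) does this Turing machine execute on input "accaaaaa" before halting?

Execution trace:
Initial: [q0]accaaaaa
Step 1: δ(q0, a) = (q1, a, R) → a[q1]ccaaaaa
Step 2: δ(q1, c) = (q0, □, L) → [q0]a□caaaaa
Step 3: δ(q0, a) = (q1, a, R) → a[q1]□caaaaa
Step 4: δ(q1, □) = (qA, a, R) → aa[qA]caaaaa

The machine reaches the accept state qA and halts.

The machine executed 4 steps before halting.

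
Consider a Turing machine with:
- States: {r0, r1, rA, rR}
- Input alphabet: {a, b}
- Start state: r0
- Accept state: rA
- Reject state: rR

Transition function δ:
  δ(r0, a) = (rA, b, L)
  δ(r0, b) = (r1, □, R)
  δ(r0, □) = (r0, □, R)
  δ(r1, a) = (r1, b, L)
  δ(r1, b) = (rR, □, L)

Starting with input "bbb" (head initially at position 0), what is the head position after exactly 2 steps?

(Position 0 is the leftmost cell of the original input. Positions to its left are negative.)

Execution trace (head position shown):
Step 0: [r0]bbb  (head at position 0)
Step 1: move right → □[r1]bb  (head at position 1)
Step 2: move left → [rR]□□b  (head at position 0)

After 2 steps, the head is at position 0.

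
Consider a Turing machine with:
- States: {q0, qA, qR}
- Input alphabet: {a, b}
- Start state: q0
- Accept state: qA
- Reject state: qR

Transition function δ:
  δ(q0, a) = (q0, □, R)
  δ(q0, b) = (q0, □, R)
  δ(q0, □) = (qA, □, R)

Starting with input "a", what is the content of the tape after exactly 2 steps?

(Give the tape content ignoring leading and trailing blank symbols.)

Execution trace:
Initial: [q0]a
Step 1: δ(q0, a) = (q0, □, R) → □[q0]□
Step 2: δ(q0, □) = (qA, □, R) → □□[qA]□

The machine reaches the accept state qA and halts.

After 2 steps, the tape (ignoring leading/trailing blanks) is: □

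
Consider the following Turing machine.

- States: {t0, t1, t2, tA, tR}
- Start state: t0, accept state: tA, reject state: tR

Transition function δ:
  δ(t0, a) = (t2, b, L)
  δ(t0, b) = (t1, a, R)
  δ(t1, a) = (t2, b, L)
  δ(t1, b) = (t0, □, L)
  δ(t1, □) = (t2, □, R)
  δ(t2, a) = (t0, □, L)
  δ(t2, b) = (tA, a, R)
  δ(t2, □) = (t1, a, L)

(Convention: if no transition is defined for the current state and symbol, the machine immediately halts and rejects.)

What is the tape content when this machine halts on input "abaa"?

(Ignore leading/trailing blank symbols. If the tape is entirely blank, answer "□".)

Execution trace:
Initial: [t0]abaa
Step 1: δ(t0, a) = (t2, b, L) → [t2]□bbaa
Step 2: δ(t2, □) = (t1, a, L) → [t1]□abbaa
Step 3: δ(t1, □) = (t2, □, R) → □[t2]abbaa
Step 4: δ(t2, a) = (t0, □, L) → [t0]□□bbaa

No transition is defined for δ(t0, □). By convention the machine halts and rejects.

Final tape (ignoring leading/trailing blanks): bbaa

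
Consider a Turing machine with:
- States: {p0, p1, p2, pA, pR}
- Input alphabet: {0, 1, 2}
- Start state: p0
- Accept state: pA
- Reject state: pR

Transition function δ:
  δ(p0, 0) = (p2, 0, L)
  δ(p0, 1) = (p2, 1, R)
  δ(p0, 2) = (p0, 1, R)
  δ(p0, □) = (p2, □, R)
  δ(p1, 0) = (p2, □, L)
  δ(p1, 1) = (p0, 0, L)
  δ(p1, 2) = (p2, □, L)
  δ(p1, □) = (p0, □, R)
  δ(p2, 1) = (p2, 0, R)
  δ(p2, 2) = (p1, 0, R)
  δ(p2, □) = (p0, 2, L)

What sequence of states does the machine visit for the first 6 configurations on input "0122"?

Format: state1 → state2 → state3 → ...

Execution trace:
Initial: [p0]0122
Step 1: δ(p0, 0) = (p2, 0, L) → [p2]□0122
Step 2: δ(p2, □) = (p0, 2, L) → [p0]□20122
Step 3: δ(p0, □) = (p2, □, R) → □[p2]20122
Step 4: δ(p2, 2) = (p1, 0, R) → □0[p1]0122
Step 5: δ(p1, 0) = (p2, □, L) → □[p2]0□122

No transition is defined for δ(p2, 0). By convention the machine halts and rejects.

State sequence: p0 → p2 → p0 → p2 → p1 → p2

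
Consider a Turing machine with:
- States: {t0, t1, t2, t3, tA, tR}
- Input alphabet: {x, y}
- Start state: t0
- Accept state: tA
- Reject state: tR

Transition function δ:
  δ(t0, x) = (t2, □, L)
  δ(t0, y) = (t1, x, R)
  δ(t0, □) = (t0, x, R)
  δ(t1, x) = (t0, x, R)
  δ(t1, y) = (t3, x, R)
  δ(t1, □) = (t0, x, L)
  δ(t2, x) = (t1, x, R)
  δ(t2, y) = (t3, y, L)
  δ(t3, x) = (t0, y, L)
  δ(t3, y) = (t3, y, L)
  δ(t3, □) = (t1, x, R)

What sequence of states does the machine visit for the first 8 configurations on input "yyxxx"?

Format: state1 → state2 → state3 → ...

Execution trace:
Initial: [t0]yyxxx
Step 1: δ(t0, y) = (t1, x, R) → x[t1]yxxx
Step 2: δ(t1, y) = (t3, x, R) → xx[t3]xxx
Step 3: δ(t3, x) = (t0, y, L) → x[t0]xyxx
Step 4: δ(t0, x) = (t2, □, L) → [t2]x□yxx
Step 5: δ(t2, x) = (t1, x, R) → x[t1]□yxx
Step 6: δ(t1, □) = (t0, x, L) → [t0]xxyxx
Step 7: δ(t0, x) = (t2, □, L) → [t2]□□xyxx

No transition is defined for δ(t2, □). By convention the machine halts and rejects.

State sequence: t0 → t1 → t3 → t0 → t2 → t1 → t0 → t2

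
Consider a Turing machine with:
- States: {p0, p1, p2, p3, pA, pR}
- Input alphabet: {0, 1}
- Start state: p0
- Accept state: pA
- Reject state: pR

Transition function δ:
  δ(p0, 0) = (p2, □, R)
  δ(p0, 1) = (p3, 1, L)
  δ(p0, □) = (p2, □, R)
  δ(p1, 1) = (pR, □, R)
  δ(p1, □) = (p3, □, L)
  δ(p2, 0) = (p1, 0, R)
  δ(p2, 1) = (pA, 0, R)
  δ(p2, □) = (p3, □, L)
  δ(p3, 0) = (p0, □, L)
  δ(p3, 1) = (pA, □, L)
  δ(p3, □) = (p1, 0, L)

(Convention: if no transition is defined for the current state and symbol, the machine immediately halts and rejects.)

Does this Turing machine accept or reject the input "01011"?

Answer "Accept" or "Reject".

Execution trace:
Initial: [p0]01011
Step 1: δ(p0, 0) = (p2, □, R) → □[p2]1011
Step 2: δ(p2, 1) = (pA, 0, R) → □0[pA]011

The machine reaches the accept state pA and halts.

Answer: Accept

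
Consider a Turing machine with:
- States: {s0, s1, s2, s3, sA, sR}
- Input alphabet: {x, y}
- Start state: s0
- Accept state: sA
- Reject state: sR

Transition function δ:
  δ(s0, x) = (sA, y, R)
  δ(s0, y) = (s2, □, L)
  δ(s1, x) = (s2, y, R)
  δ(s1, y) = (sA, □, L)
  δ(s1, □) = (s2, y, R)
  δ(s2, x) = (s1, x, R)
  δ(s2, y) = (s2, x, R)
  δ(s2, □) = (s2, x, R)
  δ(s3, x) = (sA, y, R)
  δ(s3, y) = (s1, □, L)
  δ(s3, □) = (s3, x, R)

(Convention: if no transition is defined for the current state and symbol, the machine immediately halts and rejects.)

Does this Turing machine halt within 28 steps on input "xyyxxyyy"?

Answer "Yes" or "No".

Execution trace:
Initial: [s0]xyyxxyyy
Step 1: δ(s0, x) = (sA, y, R) → y[sA]yyxxyyy

The machine reaches the accept state sA and halts.
The machine halted after 1 step (within the 28-step bound).

Answer: Yes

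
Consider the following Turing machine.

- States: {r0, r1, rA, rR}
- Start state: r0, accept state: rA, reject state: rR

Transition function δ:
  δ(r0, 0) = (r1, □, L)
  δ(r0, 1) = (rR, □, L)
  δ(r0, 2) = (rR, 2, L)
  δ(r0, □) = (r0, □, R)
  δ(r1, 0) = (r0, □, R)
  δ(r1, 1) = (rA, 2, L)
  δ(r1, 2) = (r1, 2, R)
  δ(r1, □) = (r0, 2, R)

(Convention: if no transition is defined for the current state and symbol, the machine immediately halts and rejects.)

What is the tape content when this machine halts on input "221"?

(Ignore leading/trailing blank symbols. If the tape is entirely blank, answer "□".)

Execution trace:
Initial: [r0]221
Step 1: δ(r0, 2) = (rR, 2, L) → [rR]□221

The machine reaches the reject state rR and halts.

Final tape (ignoring leading/trailing blanks): 221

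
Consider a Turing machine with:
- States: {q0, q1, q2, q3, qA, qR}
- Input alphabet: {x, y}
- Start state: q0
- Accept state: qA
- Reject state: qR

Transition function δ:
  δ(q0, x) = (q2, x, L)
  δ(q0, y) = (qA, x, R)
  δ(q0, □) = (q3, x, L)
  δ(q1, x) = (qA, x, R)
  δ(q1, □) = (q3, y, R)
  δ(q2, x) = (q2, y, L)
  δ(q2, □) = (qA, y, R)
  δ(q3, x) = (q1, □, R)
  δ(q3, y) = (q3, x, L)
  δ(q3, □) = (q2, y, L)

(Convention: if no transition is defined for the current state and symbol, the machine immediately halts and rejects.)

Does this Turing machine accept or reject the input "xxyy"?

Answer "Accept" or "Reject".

Execution trace:
Initial: [q0]xxyy
Step 1: δ(q0, x) = (q2, x, L) → [q2]□xxyy
Step 2: δ(q2, □) = (qA, y, R) → y[qA]xxyy

The machine reaches the accept state qA and halts.

Answer: Accept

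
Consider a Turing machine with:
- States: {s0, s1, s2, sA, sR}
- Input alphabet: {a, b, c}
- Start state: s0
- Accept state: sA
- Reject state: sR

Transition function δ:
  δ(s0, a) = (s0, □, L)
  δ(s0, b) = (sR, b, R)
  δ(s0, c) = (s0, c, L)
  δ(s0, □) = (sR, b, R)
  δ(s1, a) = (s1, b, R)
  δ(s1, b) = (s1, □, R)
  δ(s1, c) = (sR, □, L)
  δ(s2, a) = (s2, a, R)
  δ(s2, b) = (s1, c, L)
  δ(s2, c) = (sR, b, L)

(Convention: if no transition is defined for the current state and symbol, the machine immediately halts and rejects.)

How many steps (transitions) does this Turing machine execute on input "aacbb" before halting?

Execution trace:
Initial: [s0]aacbb
Step 1: δ(s0, a) = (s0, □, L) → [s0]□□acbb
Step 2: δ(s0, □) = (sR, b, R) → b[sR]□acbb

The machine reaches the reject state sR and halts.

The machine executed 2 steps before halting.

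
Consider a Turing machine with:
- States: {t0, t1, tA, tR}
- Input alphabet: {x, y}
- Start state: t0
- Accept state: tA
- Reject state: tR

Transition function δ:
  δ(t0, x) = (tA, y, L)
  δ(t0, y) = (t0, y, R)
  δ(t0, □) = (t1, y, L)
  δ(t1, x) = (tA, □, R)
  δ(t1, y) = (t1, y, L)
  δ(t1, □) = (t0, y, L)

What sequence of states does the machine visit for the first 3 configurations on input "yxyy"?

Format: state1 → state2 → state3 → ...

Execution trace:
Initial: [t0]yxyy
Step 1: δ(t0, y) = (t0, y, R) → y[t0]xyy
Step 2: δ(t0, x) = (tA, y, L) → [tA]yyyy

The machine reaches the accept state tA and halts.

State sequence: t0 → t0 → tA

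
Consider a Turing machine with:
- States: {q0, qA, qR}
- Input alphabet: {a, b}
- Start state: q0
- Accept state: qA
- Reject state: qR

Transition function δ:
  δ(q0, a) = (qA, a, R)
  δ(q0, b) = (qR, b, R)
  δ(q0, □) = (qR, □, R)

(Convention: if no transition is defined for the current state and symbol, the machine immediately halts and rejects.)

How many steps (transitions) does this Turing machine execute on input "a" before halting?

Execution trace:
Initial: [q0]a
Step 1: δ(q0, a) = (qA, a, R) → a[qA]□

The machine reaches the accept state qA and halts.

The machine executed 1 step before halting.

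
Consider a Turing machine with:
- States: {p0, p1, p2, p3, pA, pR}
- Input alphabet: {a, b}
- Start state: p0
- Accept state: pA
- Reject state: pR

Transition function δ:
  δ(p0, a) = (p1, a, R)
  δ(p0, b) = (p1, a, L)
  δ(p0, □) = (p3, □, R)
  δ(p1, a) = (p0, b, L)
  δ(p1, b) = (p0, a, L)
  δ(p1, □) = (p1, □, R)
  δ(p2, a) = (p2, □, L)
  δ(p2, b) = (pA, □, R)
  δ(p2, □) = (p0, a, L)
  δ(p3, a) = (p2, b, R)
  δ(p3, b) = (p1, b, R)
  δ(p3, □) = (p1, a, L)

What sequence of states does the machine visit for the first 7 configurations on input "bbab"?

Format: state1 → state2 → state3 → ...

Execution trace:
Initial: [p0]bbab
Step 1: δ(p0, b) = (p1, a, L) → [p1]□abab
Step 2: δ(p1, □) = (p1, □, R) → □[p1]abab
Step 3: δ(p1, a) = (p0, b, L) → [p0]□bbab
Step 4: δ(p0, □) = (p3, □, R) → □[p3]bbab
Step 5: δ(p3, b) = (p1, b, R) → □b[p1]bab
Step 6: δ(p1, b) = (p0, a, L) → □[p0]baab

State sequence: p0 → p1 → p1 → p0 → p3 → p1 → p0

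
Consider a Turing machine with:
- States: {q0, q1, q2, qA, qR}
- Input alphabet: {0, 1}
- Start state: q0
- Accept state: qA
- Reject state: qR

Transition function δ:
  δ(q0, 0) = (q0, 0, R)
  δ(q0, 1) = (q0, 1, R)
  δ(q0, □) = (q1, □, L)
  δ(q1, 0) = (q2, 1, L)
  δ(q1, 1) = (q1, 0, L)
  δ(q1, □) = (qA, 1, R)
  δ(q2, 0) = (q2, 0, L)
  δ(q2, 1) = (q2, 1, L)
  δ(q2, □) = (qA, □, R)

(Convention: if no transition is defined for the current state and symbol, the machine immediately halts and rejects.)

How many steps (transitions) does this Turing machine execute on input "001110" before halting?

Execution trace:
Initial: [q0]001110
Step 1: δ(q0, 0) = (q0, 0, R) → 0[q0]01110
Step 2: δ(q0, 0) = (q0, 0, R) → 00[q0]1110
Step 3: δ(q0, 1) = (q0, 1, R) → 001[q0]110
Step 4: δ(q0, 1) = (q0, 1, R) → 0011[q0]10
Step 5: δ(q0, 1) = (q0, 1, R) → 00111[q0]0
Step 6: δ(q0, 0) = (q0, 0, R) → 001110[q0]□
Step 7: δ(q0, □) = (q1, □, L) → 00111[q1]0□
Step 8: δ(q1, 0) = (q2, 1, L) → 0011[q2]11□
Step 9: δ(q2, 1) = (q2, 1, L) → 001[q2]111□
Step 10: δ(q2, 1) = (q2, 1, L) → 00[q2]1111□
Step 11: δ(q2, 1) = (q2, 1, L) → 0[q2]01111□
Step 12: δ(q2, 0) = (q2, 0, L) → [q2]001111□
Step 13: δ(q2, 0) = (q2, 0, L) → [q2]□001111□
Step 14: δ(q2, □) = (qA, □, R) → □[qA]001111□

The machine reaches the accept state qA and halts.

The machine executed 14 steps before halting.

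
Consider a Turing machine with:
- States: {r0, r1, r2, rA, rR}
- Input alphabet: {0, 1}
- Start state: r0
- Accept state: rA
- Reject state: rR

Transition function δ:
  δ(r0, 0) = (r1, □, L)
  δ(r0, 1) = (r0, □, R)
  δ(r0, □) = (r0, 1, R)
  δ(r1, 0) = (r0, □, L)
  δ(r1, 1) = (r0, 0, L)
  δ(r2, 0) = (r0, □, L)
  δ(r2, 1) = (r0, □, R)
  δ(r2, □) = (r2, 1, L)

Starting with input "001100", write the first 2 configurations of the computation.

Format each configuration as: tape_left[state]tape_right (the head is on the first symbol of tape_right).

Transitions applied:
Step 1: δ(r0, 0) = (r1, □, L)

The first 2 configurations are:
[r0]001100 ⊢ [r1]□□01100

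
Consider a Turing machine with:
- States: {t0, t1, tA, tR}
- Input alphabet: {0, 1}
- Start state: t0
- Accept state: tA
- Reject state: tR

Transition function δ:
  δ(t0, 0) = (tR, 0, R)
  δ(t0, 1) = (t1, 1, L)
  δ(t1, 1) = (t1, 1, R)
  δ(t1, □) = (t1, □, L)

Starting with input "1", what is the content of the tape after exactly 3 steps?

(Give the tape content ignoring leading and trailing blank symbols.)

Execution trace:
Initial: [t0]1
Step 1: δ(t0, 1) = (t1, 1, L) → [t1]□1
Step 2: δ(t1, □) = (t1, □, L) → [t1]□□1
Step 3: δ(t1, □) = (t1, □, L) → [t1]□□□1

After 3 steps, the tape (ignoring leading/trailing blanks) is: 1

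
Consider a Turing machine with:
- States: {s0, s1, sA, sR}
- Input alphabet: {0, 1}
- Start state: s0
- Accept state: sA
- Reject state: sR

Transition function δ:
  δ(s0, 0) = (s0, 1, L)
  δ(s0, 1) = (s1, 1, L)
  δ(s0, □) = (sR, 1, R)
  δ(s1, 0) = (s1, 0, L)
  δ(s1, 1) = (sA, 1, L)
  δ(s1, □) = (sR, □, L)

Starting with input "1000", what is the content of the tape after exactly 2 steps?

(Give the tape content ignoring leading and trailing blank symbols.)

Execution trace:
Initial: [s0]1000
Step 1: δ(s0, 1) = (s1, 1, L) → [s1]□1000
Step 2: δ(s1, □) = (sR, □, L) → [sR]□□1000

The machine reaches the reject state sR and halts.

After 2 steps, the tape (ignoring leading/trailing blanks) is: 1000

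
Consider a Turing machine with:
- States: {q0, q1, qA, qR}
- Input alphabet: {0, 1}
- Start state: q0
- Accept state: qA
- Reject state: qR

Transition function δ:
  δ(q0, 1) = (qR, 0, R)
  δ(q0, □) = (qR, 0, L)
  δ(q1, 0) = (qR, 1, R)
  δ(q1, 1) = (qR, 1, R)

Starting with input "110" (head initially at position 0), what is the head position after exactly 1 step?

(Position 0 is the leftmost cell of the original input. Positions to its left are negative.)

Execution trace (head position shown):
Step 0: [q0]110  (head at position 0)
Step 1: move right → 0[qR]10  (head at position 1)

After 1 step, the head is at position 1.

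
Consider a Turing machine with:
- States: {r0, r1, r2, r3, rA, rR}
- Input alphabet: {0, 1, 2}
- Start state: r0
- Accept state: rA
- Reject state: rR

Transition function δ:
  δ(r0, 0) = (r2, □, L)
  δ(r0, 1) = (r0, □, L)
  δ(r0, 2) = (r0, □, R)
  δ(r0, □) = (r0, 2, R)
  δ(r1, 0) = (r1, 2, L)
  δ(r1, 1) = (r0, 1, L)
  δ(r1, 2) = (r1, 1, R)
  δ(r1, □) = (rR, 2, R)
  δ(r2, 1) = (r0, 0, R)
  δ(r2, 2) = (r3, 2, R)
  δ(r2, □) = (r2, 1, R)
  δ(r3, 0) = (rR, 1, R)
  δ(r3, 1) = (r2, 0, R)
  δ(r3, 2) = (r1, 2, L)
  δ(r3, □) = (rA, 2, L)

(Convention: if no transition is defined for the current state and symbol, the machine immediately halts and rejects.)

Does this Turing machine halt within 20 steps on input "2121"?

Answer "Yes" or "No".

Execution trace:
Initial: [r0]2121
Step 1: δ(r0, 2) = (r0, □, R) → □[r0]121
Step 2: δ(r0, 1) = (r0, □, L) → [r0]□□21
Step 3: δ(r0, □) = (r0, 2, R) → 2[r0]□21
Step 4: δ(r0, □) = (r0, 2, R) → 22[r0]21
Step 5: δ(r0, 2) = (r0, □, R) → 22□[r0]1
Step 6: δ(r0, 1) = (r0, □, L) → 22[r0]□□
Step 7: δ(r0, □) = (r0, 2, R) → 222[r0]□
Step 8: δ(r0, □) = (r0, 2, R) → 2222[r0]□
Step 9: δ(r0, □) = (r0, 2, R) → 22222[r0]□
Step 10: δ(r0, □) = (r0, 2, R) → 222222[r0]□
Step 11: δ(r0, □) = (r0, 2, R) → 2222222[r0]□
Step 12: δ(r0, □) = (r0, 2, R) → 22222222[r0]□
Step 13: δ(r0, □) = (r0, 2, R) → 222222222[r0]□
Step 14: δ(r0, □) = (r0, 2, R) → 2222222222[r0]□
Step 15: δ(r0, □) = (r0, 2, R) → 22222222222[r0]□
Step 16: δ(r0, □) = (r0, 2, R) → 222222222222[r0]□
Step 17: δ(r0, □) = (r0, 2, R) → 2222222222222[r0]□
Step 18: δ(r0, □) = (r0, 2, R) → 22222222222222[r0]□
Step 19: δ(r0, □) = (r0, 2, R) → 222222222222222[r0]□
Step 20: δ(r0, □) = (r0, 2, R) → 2222222222222222[r0]□

The machine has not reached a halting state after 20 steps.
The machine did not halt within the 20-step bound.

Answer: No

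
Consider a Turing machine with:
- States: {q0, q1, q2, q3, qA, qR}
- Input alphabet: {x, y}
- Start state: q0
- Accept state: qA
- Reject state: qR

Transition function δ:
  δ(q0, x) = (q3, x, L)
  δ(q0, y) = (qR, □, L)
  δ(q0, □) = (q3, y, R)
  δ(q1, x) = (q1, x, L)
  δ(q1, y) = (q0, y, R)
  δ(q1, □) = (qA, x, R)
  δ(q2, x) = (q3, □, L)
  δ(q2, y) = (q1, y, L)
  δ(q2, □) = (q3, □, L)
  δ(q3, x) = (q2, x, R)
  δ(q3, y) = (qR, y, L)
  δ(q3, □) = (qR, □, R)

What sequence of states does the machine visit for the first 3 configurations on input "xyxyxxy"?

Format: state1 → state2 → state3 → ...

Execution trace:
Initial: [q0]xyxyxxy
Step 1: δ(q0, x) = (q3, x, L) → [q3]□xyxyxxy
Step 2: δ(q3, □) = (qR, □, R) → □[qR]xyxyxxy

The machine reaches the reject state qR and halts.

State sequence: q0 → q3 → qR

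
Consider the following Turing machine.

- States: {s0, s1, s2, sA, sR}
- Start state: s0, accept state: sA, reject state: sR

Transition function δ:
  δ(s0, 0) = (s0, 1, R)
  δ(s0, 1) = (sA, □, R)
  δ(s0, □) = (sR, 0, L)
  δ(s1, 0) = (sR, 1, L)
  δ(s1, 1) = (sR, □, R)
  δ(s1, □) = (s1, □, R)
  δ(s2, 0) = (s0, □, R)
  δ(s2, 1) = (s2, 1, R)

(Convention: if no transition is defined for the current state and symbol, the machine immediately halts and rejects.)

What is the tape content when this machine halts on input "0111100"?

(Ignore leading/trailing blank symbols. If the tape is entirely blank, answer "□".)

Execution trace:
Initial: [s0]0111100
Step 1: δ(s0, 0) = (s0, 1, R) → 1[s0]111100
Step 2: δ(s0, 1) = (sA, □, R) → 1□[sA]11100

The machine reaches the accept state sA and halts.

Final tape (ignoring leading/trailing blanks): 1□11100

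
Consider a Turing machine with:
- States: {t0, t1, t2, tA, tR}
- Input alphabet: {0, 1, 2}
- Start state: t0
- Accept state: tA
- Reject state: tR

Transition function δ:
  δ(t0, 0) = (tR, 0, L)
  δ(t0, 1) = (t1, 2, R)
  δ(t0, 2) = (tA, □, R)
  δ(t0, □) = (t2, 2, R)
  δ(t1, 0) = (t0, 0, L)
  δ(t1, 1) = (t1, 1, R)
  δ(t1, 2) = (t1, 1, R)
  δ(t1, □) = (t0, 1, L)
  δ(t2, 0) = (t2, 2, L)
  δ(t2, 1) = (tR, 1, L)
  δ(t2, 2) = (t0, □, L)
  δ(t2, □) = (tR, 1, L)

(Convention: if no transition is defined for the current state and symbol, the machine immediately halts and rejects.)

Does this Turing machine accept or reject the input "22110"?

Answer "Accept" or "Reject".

Execution trace:
Initial: [t0]22110
Step 1: δ(t0, 2) = (tA, □, R) → □[tA]2110

The machine reaches the accept state tA and halts.

Answer: Accept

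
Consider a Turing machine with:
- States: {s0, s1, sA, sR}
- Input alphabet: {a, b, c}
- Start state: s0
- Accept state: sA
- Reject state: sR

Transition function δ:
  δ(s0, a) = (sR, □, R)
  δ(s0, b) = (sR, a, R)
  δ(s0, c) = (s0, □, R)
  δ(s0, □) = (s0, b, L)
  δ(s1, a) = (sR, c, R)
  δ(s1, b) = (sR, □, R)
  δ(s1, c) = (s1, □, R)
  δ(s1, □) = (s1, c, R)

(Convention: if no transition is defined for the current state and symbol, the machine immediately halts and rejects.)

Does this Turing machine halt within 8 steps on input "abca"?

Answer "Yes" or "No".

Execution trace:
Initial: [s0]abca
Step 1: δ(s0, a) = (sR, □, R) → □[sR]bca

The machine reaches the reject state sR and halts.
The machine halted after 1 step (within the 8-step bound).

Answer: Yes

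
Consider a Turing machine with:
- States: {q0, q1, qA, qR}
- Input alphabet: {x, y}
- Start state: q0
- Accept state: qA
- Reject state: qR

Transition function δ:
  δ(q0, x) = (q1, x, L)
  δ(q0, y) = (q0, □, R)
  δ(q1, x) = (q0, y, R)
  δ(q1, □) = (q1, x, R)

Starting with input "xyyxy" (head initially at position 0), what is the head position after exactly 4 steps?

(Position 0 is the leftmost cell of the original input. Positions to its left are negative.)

Execution trace (head position shown):
Step 0: [q0]xyyxy  (head at position 0)
Step 1: move left → [q1]□xyyxy  (head at position -1)
Step 2: move right → x[q1]xyyxy  (head at position 0)
Step 3: move right → xy[q0]yyxy  (head at position 1)
Step 4: move right → xy□[q0]yxy  (head at position 2)

After 4 steps, the head is at position 2.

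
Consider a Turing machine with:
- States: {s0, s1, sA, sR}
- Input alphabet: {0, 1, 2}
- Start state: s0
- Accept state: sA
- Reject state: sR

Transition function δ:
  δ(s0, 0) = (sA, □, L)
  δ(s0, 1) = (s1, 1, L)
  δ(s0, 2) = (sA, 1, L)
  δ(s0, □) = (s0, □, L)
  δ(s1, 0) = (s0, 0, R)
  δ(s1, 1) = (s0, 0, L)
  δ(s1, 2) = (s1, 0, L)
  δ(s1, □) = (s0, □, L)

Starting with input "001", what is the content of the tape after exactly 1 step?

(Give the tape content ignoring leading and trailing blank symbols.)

Execution trace:
Initial: [s0]001
Step 1: δ(s0, 0) = (sA, □, L) → [sA]□□01

The machine reaches the accept state sA and halts.

After 1 step, the tape (ignoring leading/trailing blanks) is: 01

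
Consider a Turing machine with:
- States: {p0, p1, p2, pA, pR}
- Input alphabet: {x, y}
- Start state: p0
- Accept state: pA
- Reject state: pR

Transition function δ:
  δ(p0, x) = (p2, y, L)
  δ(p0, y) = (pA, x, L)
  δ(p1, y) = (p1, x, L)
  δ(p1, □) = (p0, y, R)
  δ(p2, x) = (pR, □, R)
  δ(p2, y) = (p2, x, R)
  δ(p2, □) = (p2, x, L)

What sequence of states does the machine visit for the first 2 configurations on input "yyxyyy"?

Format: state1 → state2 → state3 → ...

Execution trace:
Initial: [p0]yyxyyy
Step 1: δ(p0, y) = (pA, x, L) → [pA]□xyxyyy

The machine reaches the accept state pA and halts.

State sequence: p0 → pA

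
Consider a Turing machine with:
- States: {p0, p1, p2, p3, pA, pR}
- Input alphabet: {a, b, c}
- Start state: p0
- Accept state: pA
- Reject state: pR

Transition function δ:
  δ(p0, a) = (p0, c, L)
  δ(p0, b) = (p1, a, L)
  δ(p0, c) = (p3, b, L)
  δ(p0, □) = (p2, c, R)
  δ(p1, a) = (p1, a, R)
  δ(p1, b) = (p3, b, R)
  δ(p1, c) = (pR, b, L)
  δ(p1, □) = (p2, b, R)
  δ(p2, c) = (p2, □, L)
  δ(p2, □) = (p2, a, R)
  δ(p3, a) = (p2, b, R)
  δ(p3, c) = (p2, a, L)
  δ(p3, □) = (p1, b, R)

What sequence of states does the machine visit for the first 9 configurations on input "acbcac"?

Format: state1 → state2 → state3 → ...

Execution trace:
Initial: [p0]acbcac
Step 1: δ(p0, a) = (p0, c, L) → [p0]□ccbcac
Step 2: δ(p0, □) = (p2, c, R) → c[p2]ccbcac
Step 3: δ(p2, c) = (p2, □, L) → [p2]c□cbcac
Step 4: δ(p2, c) = (p2, □, L) → [p2]□□□cbcac
Step 5: δ(p2, □) = (p2, a, R) → a[p2]□□cbcac
Step 6: δ(p2, □) = (p2, a, R) → aa[p2]□cbcac
Step 7: δ(p2, □) = (p2, a, R) → aaa[p2]cbcac
Step 8: δ(p2, c) = (p2, □, L) → aa[p2]a□bcac

No transition is defined for δ(p2, a). By convention the machine halts and rejects.

State sequence: p0 → p0 → p2 → p2 → p2 → p2 → p2 → p2 → p2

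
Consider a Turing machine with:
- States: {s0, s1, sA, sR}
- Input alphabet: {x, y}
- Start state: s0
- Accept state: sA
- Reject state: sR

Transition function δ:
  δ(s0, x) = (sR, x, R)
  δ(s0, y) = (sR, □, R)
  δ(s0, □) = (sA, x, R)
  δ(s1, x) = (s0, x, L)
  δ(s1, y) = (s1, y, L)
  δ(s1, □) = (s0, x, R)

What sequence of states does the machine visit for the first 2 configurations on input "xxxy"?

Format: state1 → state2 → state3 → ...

Execution trace:
Initial: [s0]xxxy
Step 1: δ(s0, x) = (sR, x, R) → x[sR]xxy

The machine reaches the reject state sR and halts.

State sequence: s0 → sR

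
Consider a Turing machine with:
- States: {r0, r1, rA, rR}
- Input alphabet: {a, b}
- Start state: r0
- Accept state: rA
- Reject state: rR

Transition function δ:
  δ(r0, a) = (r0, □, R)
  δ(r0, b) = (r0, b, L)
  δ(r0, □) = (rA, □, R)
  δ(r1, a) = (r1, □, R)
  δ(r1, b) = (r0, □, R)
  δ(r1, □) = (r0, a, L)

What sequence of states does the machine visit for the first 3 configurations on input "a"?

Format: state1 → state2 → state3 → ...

Execution trace:
Initial: [r0]a
Step 1: δ(r0, a) = (r0, □, R) → □[r0]□
Step 2: δ(r0, □) = (rA, □, R) → □□[rA]□

The machine reaches the accept state rA and halts.

State sequence: r0 → r0 → rA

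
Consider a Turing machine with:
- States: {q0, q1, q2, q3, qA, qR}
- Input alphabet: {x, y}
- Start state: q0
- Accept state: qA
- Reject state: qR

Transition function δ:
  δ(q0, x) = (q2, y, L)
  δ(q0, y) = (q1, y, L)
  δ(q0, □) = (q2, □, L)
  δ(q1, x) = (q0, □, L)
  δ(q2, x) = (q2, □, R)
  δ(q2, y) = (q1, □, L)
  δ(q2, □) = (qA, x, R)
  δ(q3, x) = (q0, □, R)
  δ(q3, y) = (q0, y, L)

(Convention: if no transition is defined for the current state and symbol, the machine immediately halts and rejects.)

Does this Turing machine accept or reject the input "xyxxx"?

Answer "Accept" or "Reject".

Execution trace:
Initial: [q0]xyxxx
Step 1: δ(q0, x) = (q2, y, L) → [q2]□yyxxx
Step 2: δ(q2, □) = (qA, x, R) → x[qA]yyxxx

The machine reaches the accept state qA and halts.

Answer: Accept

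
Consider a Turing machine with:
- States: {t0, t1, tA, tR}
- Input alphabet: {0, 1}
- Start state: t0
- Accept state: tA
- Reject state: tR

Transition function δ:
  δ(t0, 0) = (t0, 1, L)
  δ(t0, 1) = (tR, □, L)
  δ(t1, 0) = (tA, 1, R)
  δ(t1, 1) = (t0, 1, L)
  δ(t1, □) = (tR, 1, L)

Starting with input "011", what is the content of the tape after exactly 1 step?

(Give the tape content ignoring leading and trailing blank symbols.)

Execution trace:
Initial: [t0]011
Step 1: δ(t0, 0) = (t0, 1, L) → [t0]□111

No transition is defined for δ(t0, □). By convention the machine halts and rejects.

After 1 step, the tape (ignoring leading/trailing blanks) is: 111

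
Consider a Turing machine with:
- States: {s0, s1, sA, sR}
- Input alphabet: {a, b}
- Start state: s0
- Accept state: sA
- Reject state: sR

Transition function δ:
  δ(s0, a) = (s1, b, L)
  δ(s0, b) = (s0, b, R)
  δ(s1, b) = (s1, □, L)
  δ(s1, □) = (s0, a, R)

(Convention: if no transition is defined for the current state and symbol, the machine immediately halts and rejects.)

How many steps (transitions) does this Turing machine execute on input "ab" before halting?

Execution trace:
Initial: [s0]ab
Step 1: δ(s0, a) = (s1, b, L) → [s1]□bb
Step 2: δ(s1, □) = (s0, a, R) → a[s0]bb
Step 3: δ(s0, b) = (s0, b, R) → ab[s0]b
Step 4: δ(s0, b) = (s0, b, R) → abb[s0]□

No transition is defined for δ(s0, □). By convention the machine halts and rejects.

The machine executed 4 steps before halting.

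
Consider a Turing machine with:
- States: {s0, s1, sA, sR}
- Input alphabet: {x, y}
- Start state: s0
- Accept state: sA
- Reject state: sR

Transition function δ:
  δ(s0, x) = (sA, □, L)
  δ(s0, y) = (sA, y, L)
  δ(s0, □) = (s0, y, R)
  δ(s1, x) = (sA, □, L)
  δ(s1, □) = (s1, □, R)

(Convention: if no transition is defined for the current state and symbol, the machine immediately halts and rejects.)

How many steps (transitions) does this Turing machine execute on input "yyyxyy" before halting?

Execution trace:
Initial: [s0]yyyxyy
Step 1: δ(s0, y) = (sA, y, L) → [sA]□yyyxyy

The machine reaches the accept state sA and halts.

The machine executed 1 step before halting.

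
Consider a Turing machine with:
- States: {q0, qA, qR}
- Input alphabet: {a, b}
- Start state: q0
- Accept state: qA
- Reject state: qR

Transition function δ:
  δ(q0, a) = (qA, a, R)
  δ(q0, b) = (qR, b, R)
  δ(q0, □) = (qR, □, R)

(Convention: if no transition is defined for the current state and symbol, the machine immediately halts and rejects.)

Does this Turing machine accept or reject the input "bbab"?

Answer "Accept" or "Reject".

Execution trace:
Initial: [q0]bbab
Step 1: δ(q0, b) = (qR, b, R) → b[qR]bab

The machine reaches the reject state qR and halts.

Answer: Reject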